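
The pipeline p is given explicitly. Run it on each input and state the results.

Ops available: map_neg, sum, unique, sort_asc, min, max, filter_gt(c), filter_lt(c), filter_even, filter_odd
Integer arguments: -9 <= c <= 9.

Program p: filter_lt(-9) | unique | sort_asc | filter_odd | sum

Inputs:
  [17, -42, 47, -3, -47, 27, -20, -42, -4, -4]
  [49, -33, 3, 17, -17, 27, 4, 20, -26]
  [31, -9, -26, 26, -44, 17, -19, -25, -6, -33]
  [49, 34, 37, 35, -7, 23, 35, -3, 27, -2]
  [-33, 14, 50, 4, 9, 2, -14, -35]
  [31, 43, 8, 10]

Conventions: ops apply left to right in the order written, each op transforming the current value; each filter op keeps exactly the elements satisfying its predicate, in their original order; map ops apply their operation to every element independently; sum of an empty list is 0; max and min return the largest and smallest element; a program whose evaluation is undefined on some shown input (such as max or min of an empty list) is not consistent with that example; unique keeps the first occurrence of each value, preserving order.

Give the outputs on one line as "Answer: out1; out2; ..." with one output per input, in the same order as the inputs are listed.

Execution, op by op:
  [17, -42, 47, -3, -47, 27, -20, -42, -4, -4] -> [-42, -47, -20, -42] -> [-42, -47, -20] -> [-47, -42, -20] -> [-47] -> -47
  [49, -33, 3, 17, -17, 27, 4, 20, -26] -> [-33, -17, -26] -> [-33, -17, -26] -> [-33, -26, -17] -> [-33, -17] -> -50
  [31, -9, -26, 26, -44, 17, -19, -25, -6, -33] -> [-26, -44, -19, -25, -33] -> [-26, -44, -19, -25, -33] -> [-44, -33, -26, -25, -19] -> [-33, -25, -19] -> -77
  [49, 34, 37, 35, -7, 23, 35, -3, 27, -2] -> [] -> [] -> [] -> [] -> 0
  [-33, 14, 50, 4, 9, 2, -14, -35] -> [-33, -14, -35] -> [-33, -14, -35] -> [-35, -33, -14] -> [-35, -33] -> -68
  [31, 43, 8, 10] -> [] -> [] -> [] -> [] -> 0

-47; -50; -77; 0; -68; 0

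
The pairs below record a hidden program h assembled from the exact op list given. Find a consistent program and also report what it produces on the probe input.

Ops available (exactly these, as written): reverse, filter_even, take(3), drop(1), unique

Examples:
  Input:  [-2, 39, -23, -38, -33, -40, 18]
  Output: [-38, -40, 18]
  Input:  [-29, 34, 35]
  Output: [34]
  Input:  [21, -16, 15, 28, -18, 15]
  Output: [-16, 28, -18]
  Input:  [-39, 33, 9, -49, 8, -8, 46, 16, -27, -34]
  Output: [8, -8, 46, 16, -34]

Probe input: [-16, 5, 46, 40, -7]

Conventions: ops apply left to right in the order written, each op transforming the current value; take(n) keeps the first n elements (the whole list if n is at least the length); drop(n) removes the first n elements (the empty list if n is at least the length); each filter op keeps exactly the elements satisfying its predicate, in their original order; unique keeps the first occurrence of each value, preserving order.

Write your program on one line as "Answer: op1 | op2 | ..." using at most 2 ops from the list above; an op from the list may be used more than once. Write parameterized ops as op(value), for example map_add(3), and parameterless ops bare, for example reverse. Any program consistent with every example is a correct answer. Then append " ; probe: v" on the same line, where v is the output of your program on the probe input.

drop(1) | filter_even ; probe: [46, 40]

Check, running the answer program on each example:
  [-2, 39, -23, -38, -33, -40, 18] -> [39, -23, -38, -33, -40, 18] -> [-38, -40, 18]
  [-29, 34, 35] -> [34, 35] -> [34]
  [21, -16, 15, 28, -18, 15] -> [-16, 15, 28, -18, 15] -> [-16, 28, -18]
  [-39, 33, 9, -49, 8, -8, 46, 16, -27, -34] -> [33, 9, -49, 8, -8, 46, 16, -27, -34] -> [8, -8, 46, 16, -34]
  probe: [-16, 5, 46, 40, -7] -> [5, 46, 40, -7] -> [46, 40]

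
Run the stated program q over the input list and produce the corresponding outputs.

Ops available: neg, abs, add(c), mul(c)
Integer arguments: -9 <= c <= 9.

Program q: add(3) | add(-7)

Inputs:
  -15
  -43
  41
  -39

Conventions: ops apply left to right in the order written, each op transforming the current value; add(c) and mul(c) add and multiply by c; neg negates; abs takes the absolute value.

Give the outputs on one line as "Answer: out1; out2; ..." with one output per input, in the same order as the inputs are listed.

-19; -47; 37; -43

Execution, op by op:
  -15 -> -12 -> -19
  -43 -> -40 -> -47
  41 -> 44 -> 37
  -39 -> -36 -> -43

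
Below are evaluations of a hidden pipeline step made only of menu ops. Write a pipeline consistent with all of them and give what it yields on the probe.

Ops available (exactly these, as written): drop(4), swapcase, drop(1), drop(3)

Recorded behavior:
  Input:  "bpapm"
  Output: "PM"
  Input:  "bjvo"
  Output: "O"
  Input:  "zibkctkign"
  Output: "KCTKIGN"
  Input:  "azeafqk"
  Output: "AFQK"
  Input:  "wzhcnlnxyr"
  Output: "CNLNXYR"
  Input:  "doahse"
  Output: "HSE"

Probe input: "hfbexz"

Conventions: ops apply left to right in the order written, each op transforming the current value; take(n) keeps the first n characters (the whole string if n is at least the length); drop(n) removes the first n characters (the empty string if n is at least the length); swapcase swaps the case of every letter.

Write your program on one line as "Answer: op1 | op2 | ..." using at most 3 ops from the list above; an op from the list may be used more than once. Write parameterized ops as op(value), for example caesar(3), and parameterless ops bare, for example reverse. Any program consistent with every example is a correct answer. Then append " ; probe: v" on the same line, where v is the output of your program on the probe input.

drop(3) | swapcase ; probe: "EXZ"

Check, running the answer program on each example:
  "bpapm" -> "pm" -> "PM"
  "bjvo" -> "o" -> "O"
  "zibkctkign" -> "kctkign" -> "KCTKIGN"
  "azeafqk" -> "afqk" -> "AFQK"
  "wzhcnlnxyr" -> "cnlnxyr" -> "CNLNXYR"
  "doahse" -> "hse" -> "HSE"
  probe: "hfbexz" -> "exz" -> "EXZ"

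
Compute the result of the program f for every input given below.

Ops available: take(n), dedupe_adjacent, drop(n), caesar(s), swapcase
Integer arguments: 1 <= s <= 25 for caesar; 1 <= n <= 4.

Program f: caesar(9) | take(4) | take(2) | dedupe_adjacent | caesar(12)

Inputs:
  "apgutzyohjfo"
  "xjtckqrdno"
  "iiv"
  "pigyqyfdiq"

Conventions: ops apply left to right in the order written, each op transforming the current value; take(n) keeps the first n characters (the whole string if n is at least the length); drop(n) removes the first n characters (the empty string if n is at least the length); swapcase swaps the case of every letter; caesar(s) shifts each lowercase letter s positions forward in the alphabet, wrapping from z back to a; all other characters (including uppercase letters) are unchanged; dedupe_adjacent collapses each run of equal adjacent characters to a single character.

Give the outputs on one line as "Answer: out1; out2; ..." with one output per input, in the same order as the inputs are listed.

Execution, op by op:
  "apgutzyohjfo" -> "jypdcihxqsox" -> "jypd" -> "jy" -> "jy" -> "vk"
  "xjtckqrdno" -> "gscltzamwx" -> "gscl" -> "gs" -> "gs" -> "se"
  "iiv" -> "rre" -> "rre" -> "rr" -> "r" -> "d"
  "pigyqyfdiq" -> "yrphzhomrz" -> "yrph" -> "yr" -> "yr" -> "kd"

"vk"; "se"; "d"; "kd"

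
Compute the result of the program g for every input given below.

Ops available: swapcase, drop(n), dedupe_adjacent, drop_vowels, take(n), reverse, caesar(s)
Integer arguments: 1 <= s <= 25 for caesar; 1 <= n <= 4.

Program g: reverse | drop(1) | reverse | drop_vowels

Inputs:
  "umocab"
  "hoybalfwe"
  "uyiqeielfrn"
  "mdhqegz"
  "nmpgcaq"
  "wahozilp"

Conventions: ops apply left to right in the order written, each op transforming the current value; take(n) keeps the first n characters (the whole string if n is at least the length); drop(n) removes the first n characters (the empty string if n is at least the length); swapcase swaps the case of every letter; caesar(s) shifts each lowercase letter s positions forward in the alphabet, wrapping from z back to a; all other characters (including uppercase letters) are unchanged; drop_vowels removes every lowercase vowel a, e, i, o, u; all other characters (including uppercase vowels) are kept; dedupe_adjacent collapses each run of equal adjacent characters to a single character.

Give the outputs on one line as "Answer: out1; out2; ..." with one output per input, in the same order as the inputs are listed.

Execution, op by op:
  "umocab" -> "bacomu" -> "acomu" -> "umoca" -> "mc"
  "hoybalfwe" -> "ewflabyoh" -> "wflabyoh" -> "hoybalfw" -> "hyblfw"
  "uyiqeielfrn" -> "nrfleieqiyu" -> "rfleieqiyu" -> "uyiqeielfr" -> "yqlfr"
  "mdhqegz" -> "zgeqhdm" -> "geqhdm" -> "mdhqeg" -> "mdhqg"
  "nmpgcaq" -> "qacgpmn" -> "acgpmn" -> "nmpgca" -> "nmpgc"
  "wahozilp" -> "plizohaw" -> "lizohaw" -> "wahozil" -> "whzl"

"mc"; "hyblfw"; "yqlfr"; "mdhqg"; "nmpgc"; "whzl"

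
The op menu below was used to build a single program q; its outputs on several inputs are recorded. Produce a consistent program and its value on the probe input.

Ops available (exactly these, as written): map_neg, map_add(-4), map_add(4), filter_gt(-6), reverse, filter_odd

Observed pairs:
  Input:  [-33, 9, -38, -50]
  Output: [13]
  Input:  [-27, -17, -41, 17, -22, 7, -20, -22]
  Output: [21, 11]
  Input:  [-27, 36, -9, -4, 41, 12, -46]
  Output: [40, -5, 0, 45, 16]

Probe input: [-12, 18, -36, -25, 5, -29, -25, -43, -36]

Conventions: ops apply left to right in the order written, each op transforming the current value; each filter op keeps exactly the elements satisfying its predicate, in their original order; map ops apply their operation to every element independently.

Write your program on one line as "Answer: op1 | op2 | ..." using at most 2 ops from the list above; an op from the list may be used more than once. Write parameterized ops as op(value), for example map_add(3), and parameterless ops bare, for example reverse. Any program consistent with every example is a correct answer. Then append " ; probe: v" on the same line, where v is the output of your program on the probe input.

map_add(4) | filter_gt(-6) ; probe: [22, 9]

Check, running the answer program on each example:
  [-33, 9, -38, -50] -> [-29, 13, -34, -46] -> [13]
  [-27, -17, -41, 17, -22, 7, -20, -22] -> [-23, -13, -37, 21, -18, 11, -16, -18] -> [21, 11]
  [-27, 36, -9, -4, 41, 12, -46] -> [-23, 40, -5, 0, 45, 16, -42] -> [40, -5, 0, 45, 16]
  probe: [-12, 18, -36, -25, 5, -29, -25, -43, -36] -> [-8, 22, -32, -21, 9, -25, -21, -39, -32] -> [22, 9]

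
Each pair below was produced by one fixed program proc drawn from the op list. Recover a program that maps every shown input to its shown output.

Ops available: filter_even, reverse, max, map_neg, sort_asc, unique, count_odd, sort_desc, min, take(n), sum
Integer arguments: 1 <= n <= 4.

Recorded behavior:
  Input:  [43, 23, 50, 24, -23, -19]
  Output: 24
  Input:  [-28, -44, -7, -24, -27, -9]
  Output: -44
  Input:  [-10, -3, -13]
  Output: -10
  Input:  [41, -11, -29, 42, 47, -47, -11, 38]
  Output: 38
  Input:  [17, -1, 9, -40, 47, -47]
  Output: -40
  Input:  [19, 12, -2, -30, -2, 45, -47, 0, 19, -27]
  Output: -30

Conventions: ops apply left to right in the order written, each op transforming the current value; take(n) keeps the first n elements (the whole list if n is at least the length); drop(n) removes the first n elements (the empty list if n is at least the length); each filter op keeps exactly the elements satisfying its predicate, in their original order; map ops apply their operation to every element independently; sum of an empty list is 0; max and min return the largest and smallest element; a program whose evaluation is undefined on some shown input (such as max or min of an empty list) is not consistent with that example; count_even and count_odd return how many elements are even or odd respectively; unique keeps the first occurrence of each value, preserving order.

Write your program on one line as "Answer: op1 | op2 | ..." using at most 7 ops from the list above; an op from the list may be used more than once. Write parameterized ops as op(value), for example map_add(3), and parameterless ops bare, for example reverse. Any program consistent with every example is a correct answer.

sort_desc | map_neg | filter_even | map_neg | unique | min

Check, running the answer program on each example:
  [43, 23, 50, 24, -23, -19] -> [50, 43, 24, 23, -19, -23] -> [-50, -43, -24, -23, 19, 23] -> [-50, -24] -> [50, 24] -> [50, 24] -> 24
  [-28, -44, -7, -24, -27, -9] -> [-7, -9, -24, -27, -28, -44] -> [7, 9, 24, 27, 28, 44] -> [24, 28, 44] -> [-24, -28, -44] -> [-24, -28, -44] -> -44
  [-10, -3, -13] -> [-3, -10, -13] -> [3, 10, 13] -> [10] -> [-10] -> [-10] -> -10
  [41, -11, -29, 42, 47, -47, -11, 38] -> [47, 42, 41, 38, -11, -11, -29, -47] -> [-47, -42, -41, -38, 11, 11, 29, 47] -> [-42, -38] -> [42, 38] -> [42, 38] -> 38
  [17, -1, 9, -40, 47, -47] -> [47, 17, 9, -1, -40, -47] -> [-47, -17, -9, 1, 40, 47] -> [40] -> [-40] -> [-40] -> -40
  [19, 12, -2, -30, -2, 45, -47, 0, 19, -27] -> [45, 19, 19, 12, 0, -2, -2, -27, -30, -47] -> [-45, -19, -19, -12, 0, 2, 2, 27, 30, 47] -> [-12, 0, 2, 2, 30] -> [12, 0, -2, -2, -30] -> [12, 0, -2, -30] -> -30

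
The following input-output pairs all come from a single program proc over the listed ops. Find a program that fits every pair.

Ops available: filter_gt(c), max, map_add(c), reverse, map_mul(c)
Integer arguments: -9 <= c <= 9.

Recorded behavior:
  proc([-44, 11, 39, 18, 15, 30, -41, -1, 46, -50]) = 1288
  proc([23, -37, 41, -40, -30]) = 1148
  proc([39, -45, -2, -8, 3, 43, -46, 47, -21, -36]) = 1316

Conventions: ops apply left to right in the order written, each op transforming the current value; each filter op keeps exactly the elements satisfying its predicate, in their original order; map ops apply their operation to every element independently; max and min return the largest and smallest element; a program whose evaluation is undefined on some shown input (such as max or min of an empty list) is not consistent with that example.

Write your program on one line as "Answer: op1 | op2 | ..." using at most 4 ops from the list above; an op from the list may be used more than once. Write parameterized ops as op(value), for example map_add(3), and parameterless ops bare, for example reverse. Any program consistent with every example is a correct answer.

map_mul(4) | reverse | map_mul(7) | max

Check, running the answer program on each example:
  [-44, 11, 39, 18, 15, 30, -41, -1, 46, -50] -> [-176, 44, 156, 72, 60, 120, -164, -4, 184, -200] -> [-200, 184, -4, -164, 120, 60, 72, 156, 44, -176] -> [-1400, 1288, -28, -1148, 840, 420, 504, 1092, 308, -1232] -> 1288
  [23, -37, 41, -40, -30] -> [92, -148, 164, -160, -120] -> [-120, -160, 164, -148, 92] -> [-840, -1120, 1148, -1036, 644] -> 1148
  [39, -45, -2, -8, 3, 43, -46, 47, -21, -36] -> [156, -180, -8, -32, 12, 172, -184, 188, -84, -144] -> [-144, -84, 188, -184, 172, 12, -32, -8, -180, 156] -> [-1008, -588, 1316, -1288, 1204, 84, -224, -56, -1260, 1092] -> 1316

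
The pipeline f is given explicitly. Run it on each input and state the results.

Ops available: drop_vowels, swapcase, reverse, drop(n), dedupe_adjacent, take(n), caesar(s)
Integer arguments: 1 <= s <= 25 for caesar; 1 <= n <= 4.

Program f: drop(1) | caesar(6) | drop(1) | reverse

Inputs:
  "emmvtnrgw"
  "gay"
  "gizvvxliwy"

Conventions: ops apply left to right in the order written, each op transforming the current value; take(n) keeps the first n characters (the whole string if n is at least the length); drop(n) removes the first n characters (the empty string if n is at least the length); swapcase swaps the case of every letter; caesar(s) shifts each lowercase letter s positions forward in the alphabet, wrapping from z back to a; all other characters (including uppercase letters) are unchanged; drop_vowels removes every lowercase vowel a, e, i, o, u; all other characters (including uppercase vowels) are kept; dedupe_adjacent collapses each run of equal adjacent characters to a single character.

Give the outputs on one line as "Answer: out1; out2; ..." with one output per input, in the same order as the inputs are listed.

Execution, op by op:
  "emmvtnrgw" -> "mmvtnrgw" -> "ssbztxmc" -> "sbztxmc" -> "cmxtzbs"
  "gay" -> "ay" -> "ge" -> "e" -> "e"
  "gizvvxliwy" -> "izvvxliwy" -> "ofbbdroce" -> "fbbdroce" -> "ecordbbf"

"cmxtzbs"; "e"; "ecordbbf"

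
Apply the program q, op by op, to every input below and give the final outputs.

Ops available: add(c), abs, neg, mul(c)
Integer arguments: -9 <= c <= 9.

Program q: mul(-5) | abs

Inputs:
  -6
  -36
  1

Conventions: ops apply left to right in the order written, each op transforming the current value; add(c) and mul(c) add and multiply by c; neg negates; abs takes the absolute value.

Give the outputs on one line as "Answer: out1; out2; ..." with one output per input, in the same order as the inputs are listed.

30; 180; 5

Execution, op by op:
  -6 -> 30 -> 30
  -36 -> 180 -> 180
  1 -> -5 -> 5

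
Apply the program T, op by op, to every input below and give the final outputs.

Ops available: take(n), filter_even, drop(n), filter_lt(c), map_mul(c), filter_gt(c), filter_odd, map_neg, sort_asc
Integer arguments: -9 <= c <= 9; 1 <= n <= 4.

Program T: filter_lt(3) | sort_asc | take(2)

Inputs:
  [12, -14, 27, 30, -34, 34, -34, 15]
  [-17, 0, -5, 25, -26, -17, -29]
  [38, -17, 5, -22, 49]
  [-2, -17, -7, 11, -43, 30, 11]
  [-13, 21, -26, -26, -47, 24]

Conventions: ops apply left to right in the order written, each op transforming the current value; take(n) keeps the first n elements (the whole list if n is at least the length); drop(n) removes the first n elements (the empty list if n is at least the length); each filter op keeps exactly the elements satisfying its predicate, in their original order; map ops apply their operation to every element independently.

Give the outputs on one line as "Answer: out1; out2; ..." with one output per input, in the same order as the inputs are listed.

[-34, -34]; [-29, -26]; [-22, -17]; [-43, -17]; [-47, -26]

Execution, op by op:
  [12, -14, 27, 30, -34, 34, -34, 15] -> [-14, -34, -34] -> [-34, -34, -14] -> [-34, -34]
  [-17, 0, -5, 25, -26, -17, -29] -> [-17, 0, -5, -26, -17, -29] -> [-29, -26, -17, -17, -5, 0] -> [-29, -26]
  [38, -17, 5, -22, 49] -> [-17, -22] -> [-22, -17] -> [-22, -17]
  [-2, -17, -7, 11, -43, 30, 11] -> [-2, -17, -7, -43] -> [-43, -17, -7, -2] -> [-43, -17]
  [-13, 21, -26, -26, -47, 24] -> [-13, -26, -26, -47] -> [-47, -26, -26, -13] -> [-47, -26]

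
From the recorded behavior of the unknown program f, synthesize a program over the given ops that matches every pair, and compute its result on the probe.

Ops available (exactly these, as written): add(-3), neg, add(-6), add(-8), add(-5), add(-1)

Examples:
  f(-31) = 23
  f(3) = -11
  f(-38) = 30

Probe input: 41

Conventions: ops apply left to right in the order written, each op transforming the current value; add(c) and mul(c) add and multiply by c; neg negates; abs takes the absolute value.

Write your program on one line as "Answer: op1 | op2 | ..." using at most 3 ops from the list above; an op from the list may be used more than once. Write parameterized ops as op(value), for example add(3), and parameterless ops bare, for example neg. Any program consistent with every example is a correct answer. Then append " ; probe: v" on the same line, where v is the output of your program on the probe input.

neg | add(-8) ; probe: -49

Check, running the answer program on each example:
  -31 -> 31 -> 23
  3 -> -3 -> -11
  -38 -> 38 -> 30
  probe: 41 -> -41 -> -49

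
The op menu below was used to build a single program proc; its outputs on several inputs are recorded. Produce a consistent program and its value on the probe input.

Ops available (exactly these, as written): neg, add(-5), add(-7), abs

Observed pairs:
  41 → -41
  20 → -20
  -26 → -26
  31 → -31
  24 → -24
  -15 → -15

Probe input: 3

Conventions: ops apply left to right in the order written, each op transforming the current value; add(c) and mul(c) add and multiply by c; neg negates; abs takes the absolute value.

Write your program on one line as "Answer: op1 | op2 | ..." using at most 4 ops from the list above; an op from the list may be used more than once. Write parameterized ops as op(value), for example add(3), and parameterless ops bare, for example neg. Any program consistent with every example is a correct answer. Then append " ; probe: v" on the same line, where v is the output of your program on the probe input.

neg | abs | neg ; probe: -3

Check, running the answer program on each example:
  41 -> -41 -> 41 -> -41
  20 -> -20 -> 20 -> -20
  -26 -> 26 -> 26 -> -26
  31 -> -31 -> 31 -> -31
  24 -> -24 -> 24 -> -24
  -15 -> 15 -> 15 -> -15
  probe: 3 -> -3 -> 3 -> -3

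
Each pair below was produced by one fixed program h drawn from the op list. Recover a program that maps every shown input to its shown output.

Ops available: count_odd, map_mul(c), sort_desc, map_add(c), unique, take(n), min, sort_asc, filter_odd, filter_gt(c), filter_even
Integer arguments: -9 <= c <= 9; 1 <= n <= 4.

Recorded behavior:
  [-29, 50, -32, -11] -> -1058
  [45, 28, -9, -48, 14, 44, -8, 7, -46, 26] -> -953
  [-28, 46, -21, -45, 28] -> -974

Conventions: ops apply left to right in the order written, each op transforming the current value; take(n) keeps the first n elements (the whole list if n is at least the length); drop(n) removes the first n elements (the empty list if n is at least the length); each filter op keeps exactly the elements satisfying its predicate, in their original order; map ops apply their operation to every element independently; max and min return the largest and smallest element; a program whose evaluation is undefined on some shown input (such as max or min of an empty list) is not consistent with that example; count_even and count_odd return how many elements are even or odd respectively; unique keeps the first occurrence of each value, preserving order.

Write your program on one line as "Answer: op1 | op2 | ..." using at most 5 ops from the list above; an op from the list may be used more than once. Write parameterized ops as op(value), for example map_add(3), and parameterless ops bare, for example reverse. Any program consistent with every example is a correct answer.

map_mul(3) | sort_desc | map_mul(-7) | map_add(-8) | min

Check, running the answer program on each example:
  [-29, 50, -32, -11] -> [-87, 150, -96, -33] -> [150, -33, -87, -96] -> [-1050, 231, 609, 672] -> [-1058, 223, 601, 664] -> -1058
  [45, 28, -9, -48, 14, 44, -8, 7, -46, 26] -> [135, 84, -27, -144, 42, 132, -24, 21, -138, 78] -> [135, 132, 84, 78, 42, 21, -24, -27, -138, -144] -> [-945, -924, -588, -546, -294, -147, 168, 189, 966, 1008] -> [-953, -932, -596, -554, -302, -155, 160, 181, 958, 1000] -> -953
  [-28, 46, -21, -45, 28] -> [-84, 138, -63, -135, 84] -> [138, 84, -63, -84, -135] -> [-966, -588, 441, 588, 945] -> [-974, -596, 433, 580, 937] -> -974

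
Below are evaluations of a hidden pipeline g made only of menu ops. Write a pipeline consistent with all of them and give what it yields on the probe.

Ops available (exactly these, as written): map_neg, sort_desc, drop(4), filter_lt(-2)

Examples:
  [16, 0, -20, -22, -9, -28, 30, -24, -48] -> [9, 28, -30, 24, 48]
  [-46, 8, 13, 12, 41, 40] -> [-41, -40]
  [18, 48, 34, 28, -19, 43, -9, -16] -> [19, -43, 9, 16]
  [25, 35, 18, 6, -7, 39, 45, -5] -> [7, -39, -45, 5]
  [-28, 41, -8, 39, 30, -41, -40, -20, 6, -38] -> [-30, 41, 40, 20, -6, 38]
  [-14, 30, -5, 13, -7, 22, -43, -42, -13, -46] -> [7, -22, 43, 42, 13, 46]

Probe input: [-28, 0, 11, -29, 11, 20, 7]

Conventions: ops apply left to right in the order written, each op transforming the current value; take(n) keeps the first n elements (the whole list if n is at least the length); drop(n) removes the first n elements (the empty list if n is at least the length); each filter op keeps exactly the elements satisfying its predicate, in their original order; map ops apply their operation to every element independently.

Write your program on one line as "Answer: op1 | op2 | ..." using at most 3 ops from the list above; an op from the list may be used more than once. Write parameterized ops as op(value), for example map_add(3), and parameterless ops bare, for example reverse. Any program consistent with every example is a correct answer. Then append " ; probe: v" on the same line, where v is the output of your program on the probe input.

map_neg | drop(4) ; probe: [-11, -20, -7]

Check, running the answer program on each example:
  [16, 0, -20, -22, -9, -28, 30, -24, -48] -> [-16, 0, 20, 22, 9, 28, -30, 24, 48] -> [9, 28, -30, 24, 48]
  [-46, 8, 13, 12, 41, 40] -> [46, -8, -13, -12, -41, -40] -> [-41, -40]
  [18, 48, 34, 28, -19, 43, -9, -16] -> [-18, -48, -34, -28, 19, -43, 9, 16] -> [19, -43, 9, 16]
  [25, 35, 18, 6, -7, 39, 45, -5] -> [-25, -35, -18, -6, 7, -39, -45, 5] -> [7, -39, -45, 5]
  [-28, 41, -8, 39, 30, -41, -40, -20, 6, -38] -> [28, -41, 8, -39, -30, 41, 40, 20, -6, 38] -> [-30, 41, 40, 20, -6, 38]
  [-14, 30, -5, 13, -7, 22, -43, -42, -13, -46] -> [14, -30, 5, -13, 7, -22, 43, 42, 13, 46] -> [7, -22, 43, 42, 13, 46]
  probe: [-28, 0, 11, -29, 11, 20, 7] -> [28, 0, -11, 29, -11, -20, -7] -> [-11, -20, -7]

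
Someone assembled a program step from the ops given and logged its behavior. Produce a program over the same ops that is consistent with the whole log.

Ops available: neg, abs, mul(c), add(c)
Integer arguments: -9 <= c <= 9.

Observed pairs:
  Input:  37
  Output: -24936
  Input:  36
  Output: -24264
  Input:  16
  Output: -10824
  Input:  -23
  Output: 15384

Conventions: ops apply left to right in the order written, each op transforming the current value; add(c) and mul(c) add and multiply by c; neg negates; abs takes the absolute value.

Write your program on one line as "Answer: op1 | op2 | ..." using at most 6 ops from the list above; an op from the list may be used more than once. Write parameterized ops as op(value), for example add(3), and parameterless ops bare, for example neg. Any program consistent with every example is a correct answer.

mul(-4) | mul(7) | add(-3) | mul(6) | mul(4)

Check, running the answer program on each example:
  37 -> -148 -> -1036 -> -1039 -> -6234 -> -24936
  36 -> -144 -> -1008 -> -1011 -> -6066 -> -24264
  16 -> -64 -> -448 -> -451 -> -2706 -> -10824
  -23 -> 92 -> 644 -> 641 -> 3846 -> 15384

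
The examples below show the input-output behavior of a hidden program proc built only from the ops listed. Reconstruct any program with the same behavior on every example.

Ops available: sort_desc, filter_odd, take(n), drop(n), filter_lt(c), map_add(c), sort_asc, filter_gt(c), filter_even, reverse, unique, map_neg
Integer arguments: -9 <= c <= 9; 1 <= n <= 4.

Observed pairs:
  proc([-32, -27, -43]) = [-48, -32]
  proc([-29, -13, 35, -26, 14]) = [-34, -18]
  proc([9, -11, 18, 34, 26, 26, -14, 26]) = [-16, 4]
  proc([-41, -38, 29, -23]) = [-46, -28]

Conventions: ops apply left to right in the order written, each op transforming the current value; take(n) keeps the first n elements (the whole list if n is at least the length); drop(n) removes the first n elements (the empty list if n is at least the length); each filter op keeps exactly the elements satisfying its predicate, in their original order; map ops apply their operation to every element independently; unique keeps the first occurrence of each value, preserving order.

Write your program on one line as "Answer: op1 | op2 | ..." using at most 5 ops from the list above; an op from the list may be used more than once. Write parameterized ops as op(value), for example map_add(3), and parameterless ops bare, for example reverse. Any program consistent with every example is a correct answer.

sort_asc | filter_odd | take(2) | map_add(-5)

Check, running the answer program on each example:
  [-32, -27, -43] -> [-43, -32, -27] -> [-43, -27] -> [-43, -27] -> [-48, -32]
  [-29, -13, 35, -26, 14] -> [-29, -26, -13, 14, 35] -> [-29, -13, 35] -> [-29, -13] -> [-34, -18]
  [9, -11, 18, 34, 26, 26, -14, 26] -> [-14, -11, 9, 18, 26, 26, 26, 34] -> [-11, 9] -> [-11, 9] -> [-16, 4]
  [-41, -38, 29, -23] -> [-41, -38, -23, 29] -> [-41, -23, 29] -> [-41, -23] -> [-46, -28]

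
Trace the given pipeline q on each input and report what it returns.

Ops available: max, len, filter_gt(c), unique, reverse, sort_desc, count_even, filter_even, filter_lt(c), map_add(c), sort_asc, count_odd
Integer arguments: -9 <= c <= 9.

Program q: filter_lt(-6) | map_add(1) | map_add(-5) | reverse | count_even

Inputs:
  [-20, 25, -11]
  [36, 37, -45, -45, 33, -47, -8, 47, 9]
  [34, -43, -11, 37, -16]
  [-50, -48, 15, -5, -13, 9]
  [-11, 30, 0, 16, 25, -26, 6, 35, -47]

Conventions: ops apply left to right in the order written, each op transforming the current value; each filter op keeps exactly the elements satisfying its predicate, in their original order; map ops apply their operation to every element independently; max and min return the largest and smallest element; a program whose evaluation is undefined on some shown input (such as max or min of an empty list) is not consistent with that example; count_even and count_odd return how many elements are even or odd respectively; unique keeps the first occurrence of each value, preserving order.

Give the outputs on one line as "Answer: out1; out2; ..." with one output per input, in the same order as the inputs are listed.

1; 1; 1; 2; 1

Execution, op by op:
  [-20, 25, -11] -> [-20, -11] -> [-19, -10] -> [-24, -15] -> [-15, -24] -> 1
  [36, 37, -45, -45, 33, -47, -8, 47, 9] -> [-45, -45, -47, -8] -> [-44, -44, -46, -7] -> [-49, -49, -51, -12] -> [-12, -51, -49, -49] -> 1
  [34, -43, -11, 37, -16] -> [-43, -11, -16] -> [-42, -10, -15] -> [-47, -15, -20] -> [-20, -15, -47] -> 1
  [-50, -48, 15, -5, -13, 9] -> [-50, -48, -13] -> [-49, -47, -12] -> [-54, -52, -17] -> [-17, -52, -54] -> 2
  [-11, 30, 0, 16, 25, -26, 6, 35, -47] -> [-11, -26, -47] -> [-10, -25, -46] -> [-15, -30, -51] -> [-51, -30, -15] -> 1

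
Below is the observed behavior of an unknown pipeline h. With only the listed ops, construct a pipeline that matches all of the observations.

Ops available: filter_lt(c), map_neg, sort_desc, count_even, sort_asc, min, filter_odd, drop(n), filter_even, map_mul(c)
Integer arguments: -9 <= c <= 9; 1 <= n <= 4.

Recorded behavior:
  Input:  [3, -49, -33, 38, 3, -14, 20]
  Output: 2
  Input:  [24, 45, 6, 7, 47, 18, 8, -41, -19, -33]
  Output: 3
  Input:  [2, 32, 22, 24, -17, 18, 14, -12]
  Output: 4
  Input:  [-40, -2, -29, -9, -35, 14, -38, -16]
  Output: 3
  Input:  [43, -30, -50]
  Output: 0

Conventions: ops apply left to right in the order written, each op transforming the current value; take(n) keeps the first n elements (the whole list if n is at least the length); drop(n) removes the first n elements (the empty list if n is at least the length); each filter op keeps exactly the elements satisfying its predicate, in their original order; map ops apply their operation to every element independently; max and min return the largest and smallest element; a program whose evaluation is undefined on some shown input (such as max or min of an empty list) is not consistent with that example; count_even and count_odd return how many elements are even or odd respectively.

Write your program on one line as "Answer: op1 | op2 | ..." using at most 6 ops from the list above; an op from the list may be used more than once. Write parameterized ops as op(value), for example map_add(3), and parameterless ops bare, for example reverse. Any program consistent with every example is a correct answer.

sort_desc | sort_asc | drop(4) | filter_even | count_even

Check, running the answer program on each example:
  [3, -49, -33, 38, 3, -14, 20] -> [38, 20, 3, 3, -14, -33, -49] -> [-49, -33, -14, 3, 3, 20, 38] -> [3, 20, 38] -> [20, 38] -> 2
  [24, 45, 6, 7, 47, 18, 8, -41, -19, -33] -> [47, 45, 24, 18, 8, 7, 6, -19, -33, -41] -> [-41, -33, -19, 6, 7, 8, 18, 24, 45, 47] -> [7, 8, 18, 24, 45, 47] -> [8, 18, 24] -> 3
  [2, 32, 22, 24, -17, 18, 14, -12] -> [32, 24, 22, 18, 14, 2, -12, -17] -> [-17, -12, 2, 14, 18, 22, 24, 32] -> [18, 22, 24, 32] -> [18, 22, 24, 32] -> 4
  [-40, -2, -29, -9, -35, 14, -38, -16] -> [14, -2, -9, -16, -29, -35, -38, -40] -> [-40, -38, -35, -29, -16, -9, -2, 14] -> [-16, -9, -2, 14] -> [-16, -2, 14] -> 3
  [43, -30, -50] -> [43, -30, -50] -> [-50, -30, 43] -> [] -> [] -> 0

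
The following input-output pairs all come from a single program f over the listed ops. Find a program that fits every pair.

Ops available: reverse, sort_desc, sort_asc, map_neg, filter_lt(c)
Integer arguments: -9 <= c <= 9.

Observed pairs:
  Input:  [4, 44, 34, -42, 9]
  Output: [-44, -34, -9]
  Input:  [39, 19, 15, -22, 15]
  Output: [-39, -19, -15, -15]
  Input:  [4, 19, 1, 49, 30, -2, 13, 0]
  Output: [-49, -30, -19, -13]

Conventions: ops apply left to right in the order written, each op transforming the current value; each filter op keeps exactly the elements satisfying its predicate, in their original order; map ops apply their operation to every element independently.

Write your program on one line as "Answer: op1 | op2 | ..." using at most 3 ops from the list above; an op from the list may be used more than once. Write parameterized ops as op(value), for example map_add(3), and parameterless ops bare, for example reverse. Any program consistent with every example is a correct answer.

map_neg | sort_asc | filter_lt(-7)

Check, running the answer program on each example:
  [4, 44, 34, -42, 9] -> [-4, -44, -34, 42, -9] -> [-44, -34, -9, -4, 42] -> [-44, -34, -9]
  [39, 19, 15, -22, 15] -> [-39, -19, -15, 22, -15] -> [-39, -19, -15, -15, 22] -> [-39, -19, -15, -15]
  [4, 19, 1, 49, 30, -2, 13, 0] -> [-4, -19, -1, -49, -30, 2, -13, 0] -> [-49, -30, -19, -13, -4, -1, 0, 2] -> [-49, -30, -19, -13]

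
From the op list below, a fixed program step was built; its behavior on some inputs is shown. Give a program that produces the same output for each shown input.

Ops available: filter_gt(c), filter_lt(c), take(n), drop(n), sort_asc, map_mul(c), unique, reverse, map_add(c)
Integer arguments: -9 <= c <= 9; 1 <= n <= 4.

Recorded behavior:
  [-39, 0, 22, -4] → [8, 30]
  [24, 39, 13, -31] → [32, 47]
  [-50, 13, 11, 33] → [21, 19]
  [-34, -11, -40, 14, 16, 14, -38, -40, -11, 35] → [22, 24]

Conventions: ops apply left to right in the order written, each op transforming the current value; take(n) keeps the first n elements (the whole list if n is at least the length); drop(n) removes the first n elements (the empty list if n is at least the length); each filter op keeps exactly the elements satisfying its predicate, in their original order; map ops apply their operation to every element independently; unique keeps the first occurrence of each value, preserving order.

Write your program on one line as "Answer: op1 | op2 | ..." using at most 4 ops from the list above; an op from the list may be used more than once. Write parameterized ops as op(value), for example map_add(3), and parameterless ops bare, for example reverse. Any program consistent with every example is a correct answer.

filter_gt(-3) | unique | map_add(8) | take(2)

Check, running the answer program on each example:
  [-39, 0, 22, -4] -> [0, 22] -> [0, 22] -> [8, 30] -> [8, 30]
  [24, 39, 13, -31] -> [24, 39, 13] -> [24, 39, 13] -> [32, 47, 21] -> [32, 47]
  [-50, 13, 11, 33] -> [13, 11, 33] -> [13, 11, 33] -> [21, 19, 41] -> [21, 19]
  [-34, -11, -40, 14, 16, 14, -38, -40, -11, 35] -> [14, 16, 14, 35] -> [14, 16, 35] -> [22, 24, 43] -> [22, 24]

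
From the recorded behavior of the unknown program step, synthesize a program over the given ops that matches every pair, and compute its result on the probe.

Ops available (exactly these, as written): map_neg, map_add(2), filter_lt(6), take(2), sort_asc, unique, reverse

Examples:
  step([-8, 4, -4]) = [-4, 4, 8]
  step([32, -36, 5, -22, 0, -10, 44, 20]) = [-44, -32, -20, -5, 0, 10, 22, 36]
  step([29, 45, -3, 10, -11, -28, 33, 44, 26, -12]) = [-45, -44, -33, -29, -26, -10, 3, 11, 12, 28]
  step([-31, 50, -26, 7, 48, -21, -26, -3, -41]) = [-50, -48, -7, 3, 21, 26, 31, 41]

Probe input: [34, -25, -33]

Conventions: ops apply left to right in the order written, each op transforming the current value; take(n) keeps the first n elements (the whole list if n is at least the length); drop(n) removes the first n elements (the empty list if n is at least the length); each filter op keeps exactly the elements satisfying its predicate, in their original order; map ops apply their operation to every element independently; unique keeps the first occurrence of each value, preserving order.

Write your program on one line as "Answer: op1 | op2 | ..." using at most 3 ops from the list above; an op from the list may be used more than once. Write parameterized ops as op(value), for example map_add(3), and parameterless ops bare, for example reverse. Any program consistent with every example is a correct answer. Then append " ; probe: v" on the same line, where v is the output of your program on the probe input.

unique | map_neg | sort_asc ; probe: [-34, 25, 33]

Check, running the answer program on each example:
  [-8, 4, -4] -> [-8, 4, -4] -> [8, -4, 4] -> [-4, 4, 8]
  [32, -36, 5, -22, 0, -10, 44, 20] -> [32, -36, 5, -22, 0, -10, 44, 20] -> [-32, 36, -5, 22, 0, 10, -44, -20] -> [-44, -32, -20, -5, 0, 10, 22, 36]
  [29, 45, -3, 10, -11, -28, 33, 44, 26, -12] -> [29, 45, -3, 10, -11, -28, 33, 44, 26, -12] -> [-29, -45, 3, -10, 11, 28, -33, -44, -26, 12] -> [-45, -44, -33, -29, -26, -10, 3, 11, 12, 28]
  [-31, 50, -26, 7, 48, -21, -26, -3, -41] -> [-31, 50, -26, 7, 48, -21, -3, -41] -> [31, -50, 26, -7, -48, 21, 3, 41] -> [-50, -48, -7, 3, 21, 26, 31, 41]
  probe: [34, -25, -33] -> [34, -25, -33] -> [-34, 25, 33] -> [-34, 25, 33]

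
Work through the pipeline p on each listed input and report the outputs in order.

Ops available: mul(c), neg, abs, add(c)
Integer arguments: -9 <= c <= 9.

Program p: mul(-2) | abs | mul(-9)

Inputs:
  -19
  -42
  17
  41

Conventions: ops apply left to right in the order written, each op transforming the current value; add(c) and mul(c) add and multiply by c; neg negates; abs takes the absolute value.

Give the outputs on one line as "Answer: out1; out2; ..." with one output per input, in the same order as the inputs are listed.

-342; -756; -306; -738

Execution, op by op:
  -19 -> 38 -> 38 -> -342
  -42 -> 84 -> 84 -> -756
  17 -> -34 -> 34 -> -306
  41 -> -82 -> 82 -> -738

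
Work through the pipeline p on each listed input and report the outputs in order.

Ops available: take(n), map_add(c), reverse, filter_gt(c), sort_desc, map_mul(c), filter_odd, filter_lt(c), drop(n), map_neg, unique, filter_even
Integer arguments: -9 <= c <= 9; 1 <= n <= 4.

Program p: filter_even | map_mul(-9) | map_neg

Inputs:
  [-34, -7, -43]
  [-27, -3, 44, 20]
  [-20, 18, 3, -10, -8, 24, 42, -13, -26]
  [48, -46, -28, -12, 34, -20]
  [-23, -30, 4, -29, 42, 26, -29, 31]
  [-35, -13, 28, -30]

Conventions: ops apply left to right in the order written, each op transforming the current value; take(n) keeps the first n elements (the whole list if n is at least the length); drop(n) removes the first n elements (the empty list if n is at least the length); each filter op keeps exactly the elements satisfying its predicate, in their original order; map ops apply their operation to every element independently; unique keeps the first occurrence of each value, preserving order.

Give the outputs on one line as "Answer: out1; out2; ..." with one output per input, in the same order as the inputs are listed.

[-306]; [396, 180]; [-180, 162, -90, -72, 216, 378, -234]; [432, -414, -252, -108, 306, -180]; [-270, 36, 378, 234]; [252, -270]

Execution, op by op:
  [-34, -7, -43] -> [-34] -> [306] -> [-306]
  [-27, -3, 44, 20] -> [44, 20] -> [-396, -180] -> [396, 180]
  [-20, 18, 3, -10, -8, 24, 42, -13, -26] -> [-20, 18, -10, -8, 24, 42, -26] -> [180, -162, 90, 72, -216, -378, 234] -> [-180, 162, -90, -72, 216, 378, -234]
  [48, -46, -28, -12, 34, -20] -> [48, -46, -28, -12, 34, -20] -> [-432, 414, 252, 108, -306, 180] -> [432, -414, -252, -108, 306, -180]
  [-23, -30, 4, -29, 42, 26, -29, 31] -> [-30, 4, 42, 26] -> [270, -36, -378, -234] -> [-270, 36, 378, 234]
  [-35, -13, 28, -30] -> [28, -30] -> [-252, 270] -> [252, -270]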